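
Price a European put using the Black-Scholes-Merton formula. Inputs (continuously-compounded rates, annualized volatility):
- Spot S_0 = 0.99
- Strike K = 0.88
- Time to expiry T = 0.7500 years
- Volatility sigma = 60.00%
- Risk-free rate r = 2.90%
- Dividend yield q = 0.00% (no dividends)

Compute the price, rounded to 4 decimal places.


Answer: Price = 0.1319

Derivation:
d1 = (ln(S/K) + (r - q + 0.5*sigma^2) * T) / (sigma * sqrt(T)) = 0.52833907
d2 = d1 - sigma * sqrt(T) = 0.00872383
exp(-rT) = 0.97848483; exp(-qT) = 1.00000000
P = K * exp(-rT) * N(-d2) - S_0 * exp(-qT) * N(-d1)
N(-d1) = 0.29863201; N(-d2) = 0.49651974
P = 0.8800 * 0.97848483 * 0.49651974 - 0.9900 * 1.00000000 * 0.29863201 = 0.1319


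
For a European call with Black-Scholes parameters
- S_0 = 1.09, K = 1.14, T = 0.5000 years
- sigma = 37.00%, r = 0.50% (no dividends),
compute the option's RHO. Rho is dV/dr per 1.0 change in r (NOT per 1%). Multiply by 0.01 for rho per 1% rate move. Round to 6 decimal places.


Answer: Rho = 0.218834

Derivation:
d1 = -0.0310575294; d2 = -0.2926870384
phi(d1) = 0.3987499229; exp(-qT) = 1.0000000000; exp(-rT) = 0.9975031224
N(d2) = 0.3848806890
Rho = K*T*exp(-rT)*N(d2) = 1.1400 * 0.5000 * 0.9975031224 * 0.3848806890 = 0.218834


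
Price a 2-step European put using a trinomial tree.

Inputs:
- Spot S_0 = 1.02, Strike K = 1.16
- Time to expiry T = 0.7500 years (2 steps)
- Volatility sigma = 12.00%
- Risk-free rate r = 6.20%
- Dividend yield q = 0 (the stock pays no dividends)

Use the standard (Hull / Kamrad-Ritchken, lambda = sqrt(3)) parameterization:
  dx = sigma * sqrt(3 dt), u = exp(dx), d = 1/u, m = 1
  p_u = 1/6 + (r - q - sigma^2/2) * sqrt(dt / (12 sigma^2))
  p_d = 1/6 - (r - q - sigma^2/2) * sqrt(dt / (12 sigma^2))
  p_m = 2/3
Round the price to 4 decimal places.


dt = T/N = 0.375000; dx = sigma*sqrt(3*dt) = 0.127279
u = exp(dx) = 1.135734; d = 1/u = 0.880488
p_u = 0.247395, p_m = 0.666667, p_d = 0.085939
Discount per step: exp(-r*dt) = 0.977018
Stock lattice S(k, j) with j the centered position index:
  k=0: S(0,+0) = 1.0200
  k=1: S(1,-1) = 0.8981; S(1,+0) = 1.0200; S(1,+1) = 1.1584
  k=2: S(2,-2) = 0.7908; S(2,-1) = 0.8981; S(2,+0) = 1.0200; S(2,+1) = 1.1584; S(2,+2) = 1.3157
Terminal payoffs V(N, j) = max(K - S_T, 0):
  V(2,-2) = 0.369236; V(2,-1) = 0.261902; V(2,+0) = 0.140000; V(2,+1) = 0.001551; V(2,+2) = 0.000000
Backward induction: V(k, j) = exp(-r*dt) * [p_u * V(k+1, j+1) + p_m * V(k+1, j) + p_d * V(k+1, j-1)]
  V(1,-1) = exp(-r*dt) * [p_u*0.140000 + p_m*0.261902 + p_d*0.369236] = 0.235431
  V(1,+0) = exp(-r*dt) * [p_u*0.001551 + p_m*0.140000 + p_d*0.261902] = 0.113554
  V(1,+1) = exp(-r*dt) * [p_u*0.000000 + p_m*0.001551 + p_d*0.140000] = 0.012765
  V(0,+0) = exp(-r*dt) * [p_u*0.012765 + p_m*0.113554 + p_d*0.235431] = 0.096816

Answer: Price = V(0,0) = 0.0968


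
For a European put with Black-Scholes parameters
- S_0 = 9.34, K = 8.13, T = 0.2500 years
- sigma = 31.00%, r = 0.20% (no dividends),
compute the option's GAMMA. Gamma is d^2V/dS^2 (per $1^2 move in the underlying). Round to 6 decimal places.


Answer: Gamma = 0.171176

Derivation:
d1 = 0.9758569592; d2 = 0.8208569592
phi(d1) = 0.2478114918; exp(-qT) = 1.0000000000; exp(-rT) = 0.9995001250
Gamma = exp(-qT) * phi(d1) / (S * sigma * sqrt(T)) = 1.0000000000 * 0.2478114918 / (9.3400 * 0.3100 * 0.5000000000) = 0.171176


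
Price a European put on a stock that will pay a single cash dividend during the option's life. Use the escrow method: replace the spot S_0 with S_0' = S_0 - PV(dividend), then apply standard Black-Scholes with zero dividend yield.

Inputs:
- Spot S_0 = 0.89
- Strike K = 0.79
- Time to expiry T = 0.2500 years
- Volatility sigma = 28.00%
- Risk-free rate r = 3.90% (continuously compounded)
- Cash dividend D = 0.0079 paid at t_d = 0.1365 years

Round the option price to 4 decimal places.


Answer: Price = 0.0126

Derivation:
PV(D) = D * exp(-r * t_d) = 0.0079 * 0.99469064 = 0.00785806
S_0' = S_0 - PV(D) = 0.8900 - 0.00785806 = 0.88214194
d1 = (ln(S_0'/K) + (r + sigma^2/2)*T) / (sigma*sqrt(T)) = 0.92764308
d2 = d1 - sigma*sqrt(T) = 0.78764308
exp(-rT) = 0.99029738
N(-d1) = 0.17679637; N(-d2) = 0.21545275
P = K * exp(-rT) * N(-d2) - S_0' * N(-d1) = 0.7900 * 0.99029738 * 0.21545275 - 0.88214194 * 0.17679637 = 0.0126


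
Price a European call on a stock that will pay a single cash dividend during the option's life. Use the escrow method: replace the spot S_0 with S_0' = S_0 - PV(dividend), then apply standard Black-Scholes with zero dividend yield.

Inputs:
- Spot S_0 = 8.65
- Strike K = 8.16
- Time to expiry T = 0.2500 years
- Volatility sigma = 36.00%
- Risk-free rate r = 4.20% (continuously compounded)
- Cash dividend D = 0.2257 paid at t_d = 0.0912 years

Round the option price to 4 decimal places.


PV(D) = D * exp(-r * t_d) = 0.2257 * 0.99617693 = 0.22483713
S_0' = S_0 - PV(D) = 8.6500 - 0.22483713 = 8.42516287
d1 = (ln(S_0'/K) + (r + sigma^2/2)*T) / (sigma*sqrt(T)) = 0.32599244
d2 = d1 - sigma*sqrt(T) = 0.14599244
exp(-rT) = 0.98955493
N(d1) = 0.62778496; N(d2) = 0.55803632
C = S_0' * N(d1) - K * exp(-rT) * N(d2) = 8.42516287 * 0.62778496 - 8.1600 * 0.98955493 * 0.55803632 = 0.7832

Answer: Price = 0.7832


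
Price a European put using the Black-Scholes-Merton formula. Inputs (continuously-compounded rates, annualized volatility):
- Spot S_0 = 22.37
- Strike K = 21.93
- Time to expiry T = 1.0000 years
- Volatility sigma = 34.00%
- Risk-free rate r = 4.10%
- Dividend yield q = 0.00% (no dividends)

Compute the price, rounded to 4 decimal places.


Answer: Price = 2.3165

Derivation:
d1 = (ln(S/K) + (r - q + 0.5*sigma^2) * T) / (sigma * sqrt(T)) = 0.34901533
d2 = d1 - sigma * sqrt(T) = 0.00901533
exp(-rT) = 0.95982913; exp(-qT) = 1.00000000
P = K * exp(-rT) * N(-d2) - S_0 * exp(-qT) * N(-d1)
N(-d1) = 0.36353890; N(-d2) = 0.49640345
P = 21.9300 * 0.95982913 * 0.49640345 - 22.3700 * 1.00000000 * 0.36353890 = 2.3165


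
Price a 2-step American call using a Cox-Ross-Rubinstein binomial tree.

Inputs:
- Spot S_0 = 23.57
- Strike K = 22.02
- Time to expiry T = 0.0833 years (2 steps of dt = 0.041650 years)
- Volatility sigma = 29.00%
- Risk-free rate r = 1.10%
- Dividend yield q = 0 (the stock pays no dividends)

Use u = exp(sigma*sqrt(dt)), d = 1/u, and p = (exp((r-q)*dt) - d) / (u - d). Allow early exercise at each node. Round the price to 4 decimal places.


dt = T/N = 0.041650
u = exp(sigma*sqrt(dt)) = 1.060971; d = 1/u = 0.942533
p = (exp((r-q)*dt) - d) / (u - d) = 0.489077
Discount per step: exp(-r*dt) = 0.999542
Stock lattice S(k, i) with i counting down-moves:
  k=0: S(0,0) = 23.5700
  k=1: S(1,0) = 25.0071; S(1,1) = 22.2155
  k=2: S(2,0) = 26.5318; S(2,1) = 23.5700; S(2,2) = 20.9389
Terminal payoffs V(N, i) = max(S_T - K, 0):
  V(2,0) = 4.511774; V(2,1) = 1.550000; V(2,2) = 0.000000
Backward induction: V(k, i) = exp(-r*dt) * [p * V(k+1, i) + (1-p) * V(k+1, i+1)]; then take max(V_cont, immediate exercise) for American.
  V(1,0) = exp(-r*dt) * [p*4.511774 + (1-p)*1.550000] = 2.997163; exercise = 2.987077; V(1,0) = max -> 2.997163
  V(1,1) = exp(-r*dt) * [p*1.550000 + (1-p)*0.000000] = 0.757723; exercise = 0.195507; V(1,1) = max -> 0.757723
  V(0,0) = exp(-r*dt) * [p*2.997163 + (1-p)*0.757723] = 1.852134; exercise = 1.550000; V(0,0) = max -> 1.852134

Answer: Price = V(0,0) = 1.8521


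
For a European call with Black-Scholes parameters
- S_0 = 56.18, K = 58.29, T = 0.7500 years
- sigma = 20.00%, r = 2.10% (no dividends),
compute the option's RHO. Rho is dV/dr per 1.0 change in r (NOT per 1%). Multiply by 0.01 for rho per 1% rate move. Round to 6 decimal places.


d1 = -0.0353322798; d2 = -0.2085373606
phi(d1) = 0.3986933443; exp(-qT) = 1.0000000000; exp(-rT) = 0.9843733826
N(d2) = 0.4174047071
Rho = K*T*exp(-rT)*N(d2) = 58.2900 * 0.7500 * 0.9843733826 * 0.4174047071 = 17.962737

Answer: Rho = 17.962737


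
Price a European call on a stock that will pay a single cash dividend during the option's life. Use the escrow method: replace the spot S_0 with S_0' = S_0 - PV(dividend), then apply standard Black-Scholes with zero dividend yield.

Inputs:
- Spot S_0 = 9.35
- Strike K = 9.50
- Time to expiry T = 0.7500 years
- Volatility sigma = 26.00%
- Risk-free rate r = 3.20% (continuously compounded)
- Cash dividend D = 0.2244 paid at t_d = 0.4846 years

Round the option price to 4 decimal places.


PV(D) = D * exp(-r * t_d) = 0.2244 * 0.98461242 = 0.22094703
S_0' = S_0 - PV(D) = 9.3500 - 0.22094703 = 9.12905297
d1 = (ln(S_0'/K) + (r + sigma^2/2)*T) / (sigma*sqrt(T)) = 0.04228053
d2 = d1 - sigma*sqrt(T) = -0.18288607
exp(-rT) = 0.97628571
N(d1) = 0.51686247; N(d2) = 0.42744371
C = S_0' * N(d1) - K * exp(-rT) * N(d2) = 9.12905297 * 0.51686247 - 9.5000 * 0.97628571 * 0.42744371 = 0.7540

Answer: Price = 0.7540


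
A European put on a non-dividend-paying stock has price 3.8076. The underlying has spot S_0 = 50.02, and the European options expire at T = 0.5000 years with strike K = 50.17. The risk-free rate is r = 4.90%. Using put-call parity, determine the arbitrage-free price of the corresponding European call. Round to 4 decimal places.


Put-call parity: C - P = S_0 * exp(-qT) - K * exp(-rT).
S_0 * exp(-qT) = 50.0200 * 1.00000000 = 50.02000000
K * exp(-rT) = 50.1700 * 0.97579769 = 48.95577005
C = P + S*exp(-qT) - K*exp(-rT)
C = 3.8076 + 50.02000000 - 48.95577005 = 4.8718

Answer: Call price = 4.8718


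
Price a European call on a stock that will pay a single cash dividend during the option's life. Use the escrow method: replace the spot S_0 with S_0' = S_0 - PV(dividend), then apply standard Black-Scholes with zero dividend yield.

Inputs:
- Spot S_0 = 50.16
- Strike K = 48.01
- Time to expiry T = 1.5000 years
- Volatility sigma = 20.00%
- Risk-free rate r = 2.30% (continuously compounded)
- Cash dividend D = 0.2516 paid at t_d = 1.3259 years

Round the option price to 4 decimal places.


PV(D) = D * exp(-r * t_d) = 0.2516 * 0.96996460 = 0.24404309
S_0' = S_0 - PV(D) = 50.1600 - 0.24404309 = 49.91595691
d1 = (ln(S_0'/K) + (r + sigma^2/2)*T) / (sigma*sqrt(T)) = 0.42225695
d2 = d1 - sigma*sqrt(T) = 0.17730798
exp(-rT) = 0.96608834
N(d1) = 0.66358126; N(d2) = 0.57036676
C = S_0' * N(d1) - K * exp(-rT) * N(d2) = 49.91595691 * 0.66358126 - 48.0100 * 0.96608834 * 0.57036676 = 6.6686

Answer: Price = 6.6686


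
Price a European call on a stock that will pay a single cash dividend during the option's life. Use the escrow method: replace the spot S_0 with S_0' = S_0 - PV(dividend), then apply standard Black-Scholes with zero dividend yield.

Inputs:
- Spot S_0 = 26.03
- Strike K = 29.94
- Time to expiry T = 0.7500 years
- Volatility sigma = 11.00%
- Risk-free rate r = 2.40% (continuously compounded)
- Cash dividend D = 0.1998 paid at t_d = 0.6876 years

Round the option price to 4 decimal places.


PV(D) = D * exp(-r * t_d) = 0.1998 * 0.98363302 = 0.19652988
S_0' = S_0 - PV(D) = 26.0300 - 0.19652988 = 25.83347012
d1 = (ln(S_0'/K) + (r + sigma^2/2)*T) / (sigma*sqrt(T)) = -1.31202257
d2 = d1 - sigma*sqrt(T) = -1.40728536
exp(-rT) = 0.98216103
N(d1) = 0.09475626; N(d2) = 0.07967139
C = S_0' * N(d1) - K * exp(-rT) * N(d2) = 25.83347012 * 0.09475626 - 29.9400 * 0.98216103 * 0.07967139 = 0.1051

Answer: Price = 0.1051


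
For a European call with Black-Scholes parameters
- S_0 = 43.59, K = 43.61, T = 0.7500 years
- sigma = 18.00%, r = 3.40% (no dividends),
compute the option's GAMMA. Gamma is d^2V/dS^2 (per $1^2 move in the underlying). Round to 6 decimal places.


Answer: Gamma = 0.057064

Derivation:
d1 = 0.2385822006; d2 = 0.0826976280
phi(d1) = 0.3877481429; exp(-qT) = 1.0000000000; exp(-rT) = 0.9748223790
Gamma = exp(-qT) * phi(d1) / (S * sigma * sqrt(T)) = 1.0000000000 * 0.3877481429 / (43.5900 * 0.1800 * 0.8660254038) = 0.057064


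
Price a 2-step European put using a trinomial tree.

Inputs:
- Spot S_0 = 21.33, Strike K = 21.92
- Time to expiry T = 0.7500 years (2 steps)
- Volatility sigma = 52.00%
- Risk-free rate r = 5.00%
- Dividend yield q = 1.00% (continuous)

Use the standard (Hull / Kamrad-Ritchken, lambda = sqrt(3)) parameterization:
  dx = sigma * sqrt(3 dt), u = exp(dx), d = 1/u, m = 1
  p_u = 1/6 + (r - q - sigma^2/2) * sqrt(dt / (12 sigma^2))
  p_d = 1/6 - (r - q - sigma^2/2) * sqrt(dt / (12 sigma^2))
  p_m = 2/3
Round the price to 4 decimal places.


dt = T/N = 0.375000; dx = sigma*sqrt(3*dt) = 0.551543
u = exp(dx) = 1.735930; d = 1/u = 0.576060
p_u = 0.134303, p_m = 0.666667, p_d = 0.199030
Discount per step: exp(-r*dt) = 0.981425
Stock lattice S(k, j) with j the centered position index:
  k=0: S(0,+0) = 21.3300
  k=1: S(1,-1) = 12.2874; S(1,+0) = 21.3300; S(1,+1) = 37.0274
  k=2: S(2,-2) = 7.0783; S(2,-1) = 12.2874; S(2,+0) = 21.3300; S(2,+1) = 37.0274; S(2,+2) = 64.2770
Terminal payoffs V(N, j) = max(K - S_T, 0):
  V(2,-2) = 14.841741; V(2,-1) = 9.632638; V(2,+0) = 0.590000; V(2,+1) = 0.000000; V(2,+2) = 0.000000
Backward induction: V(k, j) = exp(-r*dt) * [p_u * V(k+1, j+1) + p_m * V(k+1, j) + p_d * V(k+1, j-1)]
  V(1,-1) = exp(-r*dt) * [p_u*0.590000 + p_m*9.632638 + p_d*14.841741] = 9.279326
  V(1,+0) = exp(-r*dt) * [p_u*0.000000 + p_m*0.590000 + p_d*9.632638] = 2.267603
  V(1,+1) = exp(-r*dt) * [p_u*0.000000 + p_m*0.000000 + p_d*0.590000] = 0.115247
  V(0,+0) = exp(-r*dt) * [p_u*0.115247 + p_m*2.267603 + p_d*9.279326] = 3.311406

Answer: Price = V(0,0) = 3.3114


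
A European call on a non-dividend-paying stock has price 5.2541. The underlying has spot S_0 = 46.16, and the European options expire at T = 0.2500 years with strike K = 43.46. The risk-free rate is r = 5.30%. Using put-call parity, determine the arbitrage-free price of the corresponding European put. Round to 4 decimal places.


Put-call parity: C - P = S_0 * exp(-qT) - K * exp(-rT).
S_0 * exp(-qT) = 46.1600 * 1.00000000 = 46.16000000
K * exp(-rT) = 43.4600 * 0.98683739 = 42.88795318
P = C - S*exp(-qT) + K*exp(-rT)
P = 5.2541 - 46.16000000 + 42.88795318 = 1.9821

Answer: Put price = 1.9821


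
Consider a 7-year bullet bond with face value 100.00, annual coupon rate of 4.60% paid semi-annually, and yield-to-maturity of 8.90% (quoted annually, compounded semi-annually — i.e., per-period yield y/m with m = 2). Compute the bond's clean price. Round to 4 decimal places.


Coupon per period c = face * coupon_rate / m = 2.300000
Periods per year m = 2; per-period yield y/m = 0.044500
Number of cashflows N = 14
Cashflows (t years, CF_t, discount factor 1/(1+y/m)^(m*t), PV):
  t = 0.5000: CF_t = 2.300000, DF = 0.957396, PV = 2.202011
  t = 1.0000: CF_t = 2.300000, DF = 0.916607, PV = 2.108196
  t = 1.5000: CF_t = 2.300000, DF = 0.877556, PV = 2.018378
  t = 2.0000: CF_t = 2.300000, DF = 0.840168, PV = 1.932387
  t = 2.5000: CF_t = 2.300000, DF = 0.804374, PV = 1.850059
  t = 3.0000: CF_t = 2.300000, DF = 0.770104, PV = 1.771239
  t = 3.5000: CF_t = 2.300000, DF = 0.737294, PV = 1.695777
  t = 4.0000: CF_t = 2.300000, DF = 0.705883, PV = 1.623530
  t = 4.5000: CF_t = 2.300000, DF = 0.675809, PV = 1.554361
  t = 5.0000: CF_t = 2.300000, DF = 0.647017, PV = 1.488139
  t = 5.5000: CF_t = 2.300000, DF = 0.619451, PV = 1.424738
  t = 6.0000: CF_t = 2.300000, DF = 0.593060, PV = 1.364038
  t = 6.5000: CF_t = 2.300000, DF = 0.567793, PV = 1.305924
  t = 7.0000: CF_t = 102.300000, DF = 0.543603, PV = 55.610579
Price P = sum_t PV_t = 77.949354

Answer: Price = 77.9494


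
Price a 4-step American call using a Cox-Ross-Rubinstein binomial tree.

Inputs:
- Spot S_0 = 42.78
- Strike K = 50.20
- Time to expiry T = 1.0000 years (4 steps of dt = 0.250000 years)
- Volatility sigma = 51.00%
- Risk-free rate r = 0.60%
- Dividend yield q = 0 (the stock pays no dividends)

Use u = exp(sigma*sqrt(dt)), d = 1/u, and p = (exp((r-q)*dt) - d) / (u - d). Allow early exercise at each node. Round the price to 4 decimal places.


dt = T/N = 0.250000
u = exp(sigma*sqrt(dt)) = 1.290462; d = 1/u = 0.774916
p = (exp((r-q)*dt) - d) / (u - d) = 0.439505
Discount per step: exp(-r*dt) = 0.998501
Stock lattice S(k, i) with i counting down-moves:
  k=0: S(0,0) = 42.7800
  k=1: S(1,0) = 55.2059; S(1,1) = 33.1509
  k=2: S(2,0) = 71.2412; S(2,1) = 42.7800; S(2,2) = 25.6892
  k=3: S(3,0) = 91.9340; S(3,1) = 55.2059; S(3,2) = 33.1509; S(3,3) = 19.9070
  k=4: S(4,0) = 118.6373; S(4,1) = 71.2412; S(4,2) = 42.7800; S(4,3) = 25.6892; S(4,4) = 15.4263
Terminal payoffs V(N, i) = max(S_T - K, 0):
  V(4,0) = 68.437272; V(4,1) = 21.041157; V(4,2) = 0.000000; V(4,3) = 0.000000; V(4,4) = 0.000000
Backward induction: V(k, i) = exp(-r*dt) * [p * V(k+1, i) + (1-p) * V(k+1, i+1)]; then take max(V_cont, immediate exercise) for American.
  V(3,0) = exp(-r*dt) * [p*68.437272 + (1-p)*21.041157] = 41.809223; exercise = 41.733979; V(3,0) = max -> 41.809223
  V(3,1) = exp(-r*dt) * [p*21.041157 + (1-p)*0.000000] = 9.233831; exercise = 5.005948; V(3,1) = max -> 9.233831
  V(3,2) = exp(-r*dt) * [p*0.000000 + (1-p)*0.000000] = 0.000000; exercise = 0.000000; V(3,2) = max -> 0.000000
  V(3,3) = exp(-r*dt) * [p*0.000000 + (1-p)*0.000000] = 0.000000; exercise = 0.000000; V(3,3) = max -> 0.000000
  V(2,0) = exp(-r*dt) * [p*41.809223 + (1-p)*9.233831] = 23.515577; exercise = 21.041157; V(2,0) = max -> 23.515577
  V(2,1) = exp(-r*dt) * [p*9.233831 + (1-p)*0.000000] = 4.052232; exercise = 0.000000; V(2,1) = max -> 4.052232
  V(2,2) = exp(-r*dt) * [p*0.000000 + (1-p)*0.000000] = 0.000000; exercise = 0.000000; V(2,2) = max -> 0.000000
  V(1,0) = exp(-r*dt) * [p*23.515577 + (1-p)*4.052232] = 12.587573; exercise = 5.005948; V(1,0) = max -> 12.587573
  V(1,1) = exp(-r*dt) * [p*4.052232 + (1-p)*0.000000] = 1.778306; exercise = 0.000000; V(1,1) = max -> 1.778306
  V(0,0) = exp(-r*dt) * [p*12.587573 + (1-p)*1.778306] = 6.519246; exercise = 0.000000; V(0,0) = max -> 6.519246

Answer: Price = V(0,0) = 6.5192


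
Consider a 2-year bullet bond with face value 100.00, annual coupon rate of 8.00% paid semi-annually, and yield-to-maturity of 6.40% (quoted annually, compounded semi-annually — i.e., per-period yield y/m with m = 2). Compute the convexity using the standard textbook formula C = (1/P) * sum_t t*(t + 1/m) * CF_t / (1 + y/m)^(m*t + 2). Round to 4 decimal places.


Answer: Convexity = 4.3494

Derivation:
Coupon per period c = face * coupon_rate / m = 4.000000
Periods per year m = 2; per-period yield y/m = 0.032000
Number of cashflows N = 4
Cashflows (t years, CF_t, discount factor 1/(1+y/m)^(m*t), PV):
  t = 0.5000: CF_t = 4.000000, DF = 0.968992, PV = 3.875969
  t = 1.0000: CF_t = 4.000000, DF = 0.938946, PV = 3.755784
  t = 1.5000: CF_t = 4.000000, DF = 0.909831, PV = 3.639325
  t = 2.0000: CF_t = 104.000000, DF = 0.881620, PV = 91.688433
Price P = sum_t PV_t = 102.959511
Convexity numerator sum_t t*(t + 1/m) * CF_t / (1+y/m)^(m*t + 2):
  t = 0.5000: term = 1.819663
  t = 1.0000: term = 5.289717
  t = 1.5000: term = 10.251390
  t = 2.0000: term = 430.452426
Convexity = (1/P) * sum = 447.813196 / 102.959511 = 4.349411


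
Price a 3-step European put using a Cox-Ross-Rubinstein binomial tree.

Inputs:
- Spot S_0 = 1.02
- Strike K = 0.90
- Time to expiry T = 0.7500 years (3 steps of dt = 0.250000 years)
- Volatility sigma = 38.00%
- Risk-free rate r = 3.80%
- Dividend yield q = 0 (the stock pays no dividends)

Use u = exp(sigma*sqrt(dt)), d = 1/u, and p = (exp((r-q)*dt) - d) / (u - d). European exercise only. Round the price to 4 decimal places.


Answer: Price = V(0,0) = 0.0662

Derivation:
dt = T/N = 0.250000
u = exp(sigma*sqrt(dt)) = 1.209250; d = 1/u = 0.826959
p = (exp((r-q)*dt) - d) / (u - d) = 0.477611
Discount per step: exp(-r*dt) = 0.990545
Stock lattice S(k, i) with i counting down-moves:
  k=0: S(0,0) = 1.0200
  k=1: S(1,0) = 1.2334; S(1,1) = 0.8435
  k=2: S(2,0) = 1.4915; S(2,1) = 1.0200; S(2,2) = 0.6975
  k=3: S(3,0) = 1.8036; S(3,1) = 1.2334; S(3,2) = 0.8435; S(3,3) = 0.5768
Terminal payoffs V(N, i) = max(K - S_T, 0):
  V(3,0) = 0.000000; V(3,1) = 0.000000; V(3,2) = 0.056502; V(3,3) = 0.323164
Backward induction: V(k, i) = exp(-r*dt) * [p * V(k+1, i) + (1-p) * V(k+1, i+1)].
  V(2,0) = exp(-r*dt) * [p*0.000000 + (1-p)*0.000000] = 0.000000
  V(2,1) = exp(-r*dt) * [p*0.000000 + (1-p)*0.056502] = 0.029237
  V(2,2) = exp(-r*dt) * [p*0.056502 + (1-p)*0.323164] = 0.193952
  V(1,0) = exp(-r*dt) * [p*0.000000 + (1-p)*0.029237] = 0.015129
  V(1,1) = exp(-r*dt) * [p*0.029237 + (1-p)*0.193952] = 0.114192
  V(0,0) = exp(-r*dt) * [p*0.015129 + (1-p)*0.114192] = 0.066246


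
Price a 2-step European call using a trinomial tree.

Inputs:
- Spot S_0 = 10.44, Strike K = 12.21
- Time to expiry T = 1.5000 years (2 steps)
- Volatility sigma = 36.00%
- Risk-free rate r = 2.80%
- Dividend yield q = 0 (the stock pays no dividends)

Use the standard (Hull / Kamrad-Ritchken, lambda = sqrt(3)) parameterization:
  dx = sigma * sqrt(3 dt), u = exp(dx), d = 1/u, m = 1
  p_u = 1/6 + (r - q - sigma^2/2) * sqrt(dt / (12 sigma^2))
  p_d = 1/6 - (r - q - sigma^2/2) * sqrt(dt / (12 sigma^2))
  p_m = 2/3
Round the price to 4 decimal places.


dt = T/N = 0.750000; dx = sigma*sqrt(3*dt) = 0.540000
u = exp(dx) = 1.716007; d = 1/u = 0.582748
p_u = 0.141111, p_m = 0.666667, p_d = 0.192222
Discount per step: exp(-r*dt) = 0.979219
Stock lattice S(k, j) with j the centered position index:
  k=0: S(0,+0) = 10.4400
  k=1: S(1,-1) = 6.0839; S(1,+0) = 10.4400; S(1,+1) = 17.9151
  k=2: S(2,-2) = 3.5454; S(2,-1) = 6.0839; S(2,+0) = 10.4400; S(2,+1) = 17.9151; S(2,+2) = 30.7425
Terminal payoffs V(N, j) = max(S_T - K, 0):
  V(2,-2) = 0.000000; V(2,-1) = 0.000000; V(2,+0) = 0.000000; V(2,+1) = 5.705112; V(2,+2) = 18.532455
Backward induction: V(k, j) = exp(-r*dt) * [p_u * V(k+1, j+1) + p_m * V(k+1, j) + p_d * V(k+1, j-1)]
  V(1,-1) = exp(-r*dt) * [p_u*0.000000 + p_m*0.000000 + p_d*0.000000] = 0.000000
  V(1,+0) = exp(-r*dt) * [p_u*5.705112 + p_m*0.000000 + p_d*0.000000] = 0.788325
  V(1,+1) = exp(-r*dt) * [p_u*18.532455 + p_m*5.705112 + p_d*0.000000] = 6.285159
  V(0,+0) = exp(-r*dt) * [p_u*6.285159 + p_m*0.788325 + p_d*0.000000] = 1.383103

Answer: Price = V(0,0) = 1.3831


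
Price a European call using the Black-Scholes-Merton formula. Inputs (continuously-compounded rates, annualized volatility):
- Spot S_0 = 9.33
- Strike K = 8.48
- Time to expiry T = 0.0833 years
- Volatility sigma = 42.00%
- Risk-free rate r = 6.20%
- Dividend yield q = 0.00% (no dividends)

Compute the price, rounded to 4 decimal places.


d1 = (ln(S/K) + (r - q + 0.5*sigma^2) * T) / (sigma * sqrt(T)) = 0.89124603
d2 = d1 - sigma * sqrt(T) = 0.77002673
exp(-rT) = 0.99484871; exp(-qT) = 1.00000000
C = S_0 * exp(-qT) * N(d1) - K * exp(-rT) * N(d2)
N(d1) = 0.81360140; N(d2) = 0.77935798
C = 9.3300 * 1.00000000 * 0.81360140 - 8.4800 * 0.99484871 * 0.77935798 = 1.0160

Answer: Price = 1.0160


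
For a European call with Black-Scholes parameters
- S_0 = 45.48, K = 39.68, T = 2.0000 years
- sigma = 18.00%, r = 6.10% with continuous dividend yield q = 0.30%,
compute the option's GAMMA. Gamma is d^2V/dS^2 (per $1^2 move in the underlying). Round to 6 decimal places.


d1 = 1.1188997901; d2 = 0.8643413489
phi(d1) = 0.2133317308; exp(-qT) = 0.9940179641; exp(-rT) = 0.8851483685
Gamma = exp(-qT) * phi(d1) / (S * sigma * sqrt(T)) = 0.9940179641 * 0.2133317308 / (45.4800 * 0.1800 * 1.4142135624) = 0.018316

Answer: Gamma = 0.018316


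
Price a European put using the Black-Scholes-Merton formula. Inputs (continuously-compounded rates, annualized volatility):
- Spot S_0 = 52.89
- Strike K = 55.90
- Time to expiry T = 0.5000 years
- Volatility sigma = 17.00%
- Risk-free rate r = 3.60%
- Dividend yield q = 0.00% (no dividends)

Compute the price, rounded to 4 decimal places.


d1 = (ln(S/K) + (r - q + 0.5*sigma^2) * T) / (sigma * sqrt(T)) = -0.25060775
d2 = d1 - sigma * sqrt(T) = -0.37081591
exp(-rT) = 0.98216103; exp(-qT) = 1.00000000
P = K * exp(-rT) * N(-d2) - S_0 * exp(-qT) * N(-d1)
N(-d1) = 0.59894131; N(-d2) = 0.64461267
P = 55.9000 * 0.98216103 * 0.64461267 - 52.8900 * 1.00000000 * 0.59894131 = 3.7130

Answer: Price = 3.7130


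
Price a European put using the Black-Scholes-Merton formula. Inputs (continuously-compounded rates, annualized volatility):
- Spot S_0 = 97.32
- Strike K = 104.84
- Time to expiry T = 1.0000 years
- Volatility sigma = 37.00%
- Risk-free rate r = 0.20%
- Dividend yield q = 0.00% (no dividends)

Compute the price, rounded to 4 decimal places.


d1 = (ln(S/K) + (r - q + 0.5*sigma^2) * T) / (sigma * sqrt(T)) = -0.01075908
d2 = d1 - sigma * sqrt(T) = -0.38075908
exp(-rT) = 0.99800200; exp(-qT) = 1.00000000
P = K * exp(-rT) * N(-d2) - S_0 * exp(-qT) * N(-d1)
N(-d1) = 0.50429217; N(-d2) = 0.64830899
P = 104.8400 * 0.99800200 * 0.64830899 - 97.3200 * 1.00000000 * 0.50429217 = 18.7552

Answer: Price = 18.7552


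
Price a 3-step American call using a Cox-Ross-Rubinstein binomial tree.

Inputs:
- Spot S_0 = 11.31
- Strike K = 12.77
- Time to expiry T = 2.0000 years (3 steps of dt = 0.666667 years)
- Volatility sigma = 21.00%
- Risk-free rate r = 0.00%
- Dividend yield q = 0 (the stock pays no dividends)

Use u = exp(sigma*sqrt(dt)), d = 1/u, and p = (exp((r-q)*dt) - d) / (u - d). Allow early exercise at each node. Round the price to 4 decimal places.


dt = T/N = 0.666667
u = exp(sigma*sqrt(dt)) = 1.187042; d = 1/u = 0.842430
p = (exp((r-q)*dt) - d) / (u - d) = 0.457239
Discount per step: exp(-r*dt) = 1.000000
Stock lattice S(k, i) with i counting down-moves:
  k=0: S(0,0) = 11.3100
  k=1: S(1,0) = 13.4254; S(1,1) = 9.5279
  k=2: S(2,0) = 15.9366; S(2,1) = 11.3100; S(2,2) = 8.0266
  k=3: S(3,0) = 18.9174; S(3,1) = 13.4254; S(3,2) = 9.5279; S(3,3) = 6.7618
Terminal payoffs V(N, i) = max(S_T - K, 0):
  V(3,0) = 6.147362; V(3,1) = 0.655442; V(3,2) = 0.000000; V(3,3) = 0.000000
Backward induction: V(k, i) = exp(-r*dt) * [p * V(k+1, i) + (1-p) * V(k+1, i+1)]; then take max(V_cont, immediate exercise) for American.
  V(2,0) = exp(-r*dt) * [p*6.147362 + (1-p)*0.655442] = 3.166560; exercise = 3.166560; V(2,0) = max -> 3.166560
  V(2,1) = exp(-r*dt) * [p*0.655442 + (1-p)*0.000000] = 0.299693; exercise = 0.000000; V(2,1) = max -> 0.299693
  V(2,2) = exp(-r*dt) * [p*0.000000 + (1-p)*0.000000] = 0.000000; exercise = 0.000000; V(2,2) = max -> 0.000000
  V(1,0) = exp(-r*dt) * [p*3.166560 + (1-p)*0.299693] = 1.610536; exercise = 0.655442; V(1,0) = max -> 1.610536
  V(1,1) = exp(-r*dt) * [p*0.299693 + (1-p)*0.000000] = 0.137031; exercise = 0.000000; V(1,1) = max -> 0.137031
  V(0,0) = exp(-r*dt) * [p*1.610536 + (1-p)*0.137031] = 0.810775; exercise = 0.000000; V(0,0) = max -> 0.810775

Answer: Price = V(0,0) = 0.8108


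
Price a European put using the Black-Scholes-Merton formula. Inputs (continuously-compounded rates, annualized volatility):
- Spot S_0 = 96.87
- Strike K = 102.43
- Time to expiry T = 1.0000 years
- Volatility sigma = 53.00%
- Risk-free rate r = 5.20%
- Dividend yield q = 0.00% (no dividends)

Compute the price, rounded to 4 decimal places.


Answer: Price = 20.4689

Derivation:
d1 = (ln(S/K) + (r - q + 0.5*sigma^2) * T) / (sigma * sqrt(T)) = 0.25781176
d2 = d1 - sigma * sqrt(T) = -0.27218824
exp(-rT) = 0.94932887; exp(-qT) = 1.00000000
P = K * exp(-rT) * N(-d2) - S_0 * exp(-qT) * N(-d1)
N(-d1) = 0.39827609; N(-d2) = 0.60726136
P = 102.4300 * 0.94932887 * 0.60726136 - 96.8700 * 1.00000000 * 0.39827609 = 20.4689


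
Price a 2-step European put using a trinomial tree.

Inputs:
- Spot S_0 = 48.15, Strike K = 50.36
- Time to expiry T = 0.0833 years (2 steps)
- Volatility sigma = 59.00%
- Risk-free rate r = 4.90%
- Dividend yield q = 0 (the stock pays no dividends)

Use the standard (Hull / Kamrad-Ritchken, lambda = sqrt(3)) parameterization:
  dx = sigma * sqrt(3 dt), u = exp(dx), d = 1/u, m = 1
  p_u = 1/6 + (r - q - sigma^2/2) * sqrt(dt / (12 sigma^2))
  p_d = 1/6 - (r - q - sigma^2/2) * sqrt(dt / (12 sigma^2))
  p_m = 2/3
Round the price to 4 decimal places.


dt = T/N = 0.041650; dx = sigma*sqrt(3*dt) = 0.208555
u = exp(dx) = 1.231896; d = 1/u = 0.811757
p_u = 0.154180, p_m = 0.666667, p_d = 0.179153
Discount per step: exp(-r*dt) = 0.997961
Stock lattice S(k, j) with j the centered position index:
  k=0: S(0,+0) = 48.1500
  k=1: S(1,-1) = 39.0861; S(1,+0) = 48.1500; S(1,+1) = 59.3158
  k=2: S(2,-2) = 31.7284; S(2,-1) = 39.0861; S(2,+0) = 48.1500; S(2,+1) = 59.3158; S(2,+2) = 73.0709
Terminal payoffs V(N, j) = max(K - S_T, 0):
  V(2,-2) = 18.631619; V(2,-1) = 11.273921; V(2,+0) = 2.210000; V(2,+1) = 0.000000; V(2,+2) = 0.000000
Backward induction: V(k, j) = exp(-r*dt) * [p_u * V(k+1, j+1) + p_m * V(k+1, j) + p_d * V(k+1, j-1)]
  V(1,-1) = exp(-r*dt) * [p_u*2.210000 + p_m*11.273921 + p_d*18.631619] = 11.171780
  V(1,+0) = exp(-r*dt) * [p_u*0.000000 + p_m*2.210000 + p_d*11.273921] = 3.485973
  V(1,+1) = exp(-r*dt) * [p_u*0.000000 + p_m*0.000000 + p_d*2.210000] = 0.395122
  V(0,+0) = exp(-r*dt) * [p_u*0.395122 + p_m*3.485973 + p_d*11.171780] = 4.377421

Answer: Price = V(0,0) = 4.3774


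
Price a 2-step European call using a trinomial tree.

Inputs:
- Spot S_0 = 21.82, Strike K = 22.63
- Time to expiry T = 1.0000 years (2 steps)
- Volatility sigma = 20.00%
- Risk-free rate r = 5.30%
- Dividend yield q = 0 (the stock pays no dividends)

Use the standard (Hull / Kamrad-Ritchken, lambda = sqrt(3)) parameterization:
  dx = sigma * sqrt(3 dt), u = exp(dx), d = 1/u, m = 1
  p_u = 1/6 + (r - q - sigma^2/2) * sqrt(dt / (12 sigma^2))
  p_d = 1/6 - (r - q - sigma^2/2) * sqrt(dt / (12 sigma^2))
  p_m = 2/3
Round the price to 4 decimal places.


Answer: Price = V(0,0) = 1.8233

Derivation:
dt = T/N = 0.500000; dx = sigma*sqrt(3*dt) = 0.244949
u = exp(dx) = 1.277556; d = 1/u = 0.782744
p_u = 0.200347, p_m = 0.666667, p_d = 0.132986
Discount per step: exp(-r*dt) = 0.973848
Stock lattice S(k, j) with j the centered position index:
  k=0: S(0,+0) = 21.8200
  k=1: S(1,-1) = 17.0795; S(1,+0) = 21.8200; S(1,+1) = 27.8763
  k=2: S(2,-2) = 13.3689; S(2,-1) = 17.0795; S(2,+0) = 21.8200; S(2,+1) = 27.8763; S(2,+2) = 35.6135
Terminal payoffs V(N, j) = max(S_T - K, 0):
  V(2,-2) = 0.000000; V(2,-1) = 0.000000; V(2,+0) = 0.000000; V(2,+1) = 5.246275; V(2,+2) = 12.983505
Backward induction: V(k, j) = exp(-r*dt) * [p_u * V(k+1, j+1) + p_m * V(k+1, j) + p_d * V(k+1, j-1)]
  V(1,-1) = exp(-r*dt) * [p_u*0.000000 + p_m*0.000000 + p_d*0.000000] = 0.000000
  V(1,+0) = exp(-r*dt) * [p_u*5.246275 + p_m*0.000000 + p_d*0.000000] = 1.023588
  V(1,+1) = exp(-r*dt) * [p_u*12.983505 + p_m*5.246275 + p_d*0.000000] = 5.939231
  V(0,+0) = exp(-r*dt) * [p_u*5.939231 + p_m*1.023588 + p_d*0.000000] = 1.823336


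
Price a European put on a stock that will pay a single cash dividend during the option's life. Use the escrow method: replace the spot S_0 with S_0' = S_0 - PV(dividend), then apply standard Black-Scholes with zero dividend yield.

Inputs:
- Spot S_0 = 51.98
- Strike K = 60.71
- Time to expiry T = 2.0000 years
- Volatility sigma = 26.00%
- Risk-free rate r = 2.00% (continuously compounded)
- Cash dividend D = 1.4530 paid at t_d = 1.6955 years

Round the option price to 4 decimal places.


PV(D) = D * exp(-r * t_d) = 1.4530 * 0.96665850 = 1.40455480
S_0' = S_0 - PV(D) = 51.9800 - 1.40455480 = 50.57544520
d1 = (ln(S_0'/K) + (r + sigma^2/2)*T) / (sigma*sqrt(T)) = -0.20408800
d2 = d1 - sigma*sqrt(T) = -0.57178352
exp(-rT) = 0.96078944
N(-d1) = 0.58085763; N(-d2) = 0.71626568
P = K * exp(-rT) * N(-d2) - S_0' * N(-d1) = 60.7100 * 0.96078944 * 0.71626568 - 50.57544520 * 0.58085763 = 12.4023

Answer: Price = 12.4023


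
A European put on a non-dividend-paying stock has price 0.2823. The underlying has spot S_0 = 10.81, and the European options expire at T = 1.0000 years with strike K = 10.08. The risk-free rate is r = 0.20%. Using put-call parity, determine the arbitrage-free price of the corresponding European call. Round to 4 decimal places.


Put-call parity: C - P = S_0 * exp(-qT) - K * exp(-rT).
S_0 * exp(-qT) = 10.8100 * 1.00000000 = 10.81000000
K * exp(-rT) = 10.0800 * 0.99800200 = 10.05986015
C = P + S*exp(-qT) - K*exp(-rT)
C = 0.2823 + 10.81000000 - 10.05986015 = 1.0324

Answer: Call price = 1.0324


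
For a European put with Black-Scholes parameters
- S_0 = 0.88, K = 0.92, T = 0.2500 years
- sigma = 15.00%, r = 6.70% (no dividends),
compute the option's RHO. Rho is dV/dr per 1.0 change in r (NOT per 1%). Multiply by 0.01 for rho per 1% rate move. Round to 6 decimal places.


d1 = -0.3318568343; d2 = -0.4068568343
phi(d1) = 0.3775685972; exp(-qT) = 1.0000000000; exp(-rT) = 0.9833895013
N(-d2) = 0.6579434294
Rho = -K*T*exp(-rT)*N(-d2) = -0.9200 * 0.2500 * 0.9833895013 * 0.6579434294 = -0.148813

Answer: Rho = -0.148813


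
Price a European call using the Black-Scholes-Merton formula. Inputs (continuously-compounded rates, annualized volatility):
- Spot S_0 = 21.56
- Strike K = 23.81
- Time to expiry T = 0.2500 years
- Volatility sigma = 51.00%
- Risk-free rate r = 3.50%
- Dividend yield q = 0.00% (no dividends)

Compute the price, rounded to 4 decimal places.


d1 = (ln(S/K) + (r - q + 0.5*sigma^2) * T) / (sigma * sqrt(T)) = -0.22746437
d2 = d1 - sigma * sqrt(T) = -0.48246437
exp(-rT) = 0.99128817; exp(-qT) = 1.00000000
C = S_0 * exp(-qT) * N(d1) - K * exp(-rT) * N(d2)
N(d1) = 0.41003134; N(d2) = 0.31473805
C = 21.5600 * 1.00000000 * 0.41003134 - 23.8100 * 0.99128817 * 0.31473805 = 1.4116

Answer: Price = 1.4116


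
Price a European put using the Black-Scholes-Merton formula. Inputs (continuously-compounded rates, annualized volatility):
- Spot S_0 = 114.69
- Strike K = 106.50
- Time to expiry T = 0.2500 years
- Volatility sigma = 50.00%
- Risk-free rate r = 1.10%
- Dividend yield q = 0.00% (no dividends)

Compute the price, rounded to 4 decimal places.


Answer: Price = 7.2577

Derivation:
d1 = (ln(S/K) + (r - q + 0.5*sigma^2) * T) / (sigma * sqrt(T)) = 0.43235140
d2 = d1 - sigma * sqrt(T) = 0.18235140
exp(-rT) = 0.99725378; exp(-qT) = 1.00000000
P = K * exp(-rT) * N(-d2) - S_0 * exp(-qT) * N(-d1)
N(-d1) = 0.33274302; N(-d2) = 0.42765348
P = 106.5000 * 0.99725378 * 0.42765348 - 114.6900 * 1.00000000 * 0.33274302 = 7.2577


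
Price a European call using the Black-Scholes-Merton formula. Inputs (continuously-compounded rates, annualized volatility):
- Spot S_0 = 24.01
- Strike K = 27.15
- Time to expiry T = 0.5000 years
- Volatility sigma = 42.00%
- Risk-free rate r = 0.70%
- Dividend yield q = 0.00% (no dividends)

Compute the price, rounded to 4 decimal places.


d1 = (ln(S/K) + (r - q + 0.5*sigma^2) * T) / (sigma * sqrt(T)) = -0.25357063
d2 = d1 - sigma * sqrt(T) = -0.55055548
exp(-rT) = 0.99650612; exp(-qT) = 1.00000000
C = S_0 * exp(-qT) * N(d1) - K * exp(-rT) * N(d2)
N(d1) = 0.39991364; N(d2) = 0.29096922
C = 24.0100 * 1.00000000 * 0.39991364 - 27.1500 * 0.99650612 * 0.29096922 = 1.7297

Answer: Price = 1.7297


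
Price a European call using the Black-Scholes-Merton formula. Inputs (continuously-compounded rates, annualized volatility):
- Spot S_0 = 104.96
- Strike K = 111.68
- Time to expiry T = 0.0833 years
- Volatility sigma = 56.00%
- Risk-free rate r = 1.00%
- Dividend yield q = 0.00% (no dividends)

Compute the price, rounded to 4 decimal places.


Answer: Price = 4.1535

Derivation:
d1 = (ln(S/K) + (r - q + 0.5*sigma^2) * T) / (sigma * sqrt(T)) = -0.29799631
d2 = d1 - sigma * sqrt(T) = -0.45962205
exp(-rT) = 0.99916735; exp(-qT) = 1.00000000
C = S_0 * exp(-qT) * N(d1) - K * exp(-rT) * N(d2)
N(d1) = 0.38285299; N(d2) = 0.32289377
C = 104.9600 * 1.00000000 * 0.38285299 - 111.6800 * 0.99916735 * 0.32289377 = 4.1535


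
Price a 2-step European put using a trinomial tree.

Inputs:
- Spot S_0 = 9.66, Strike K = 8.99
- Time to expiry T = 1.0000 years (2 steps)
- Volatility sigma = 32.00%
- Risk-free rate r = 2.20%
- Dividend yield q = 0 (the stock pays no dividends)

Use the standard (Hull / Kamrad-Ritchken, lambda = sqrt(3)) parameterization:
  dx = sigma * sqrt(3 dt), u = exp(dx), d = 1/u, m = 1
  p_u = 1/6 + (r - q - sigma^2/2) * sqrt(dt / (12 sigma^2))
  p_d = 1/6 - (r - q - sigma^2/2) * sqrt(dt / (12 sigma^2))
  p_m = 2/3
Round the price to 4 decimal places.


dt = T/N = 0.500000; dx = sigma*sqrt(3*dt) = 0.391918
u = exp(dx) = 1.479817; d = 1/u = 0.675759
p_u = 0.148040, p_m = 0.666667, p_d = 0.185293
Discount per step: exp(-r*dt) = 0.989060
Stock lattice S(k, j) with j the centered position index:
  k=0: S(0,+0) = 9.6600
  k=1: S(1,-1) = 6.5278; S(1,+0) = 9.6600; S(1,+1) = 14.2950
  k=2: S(2,-2) = 4.4112; S(2,-1) = 6.5278; S(2,+0) = 9.6600; S(2,+1) = 14.2950; S(2,+2) = 21.1540
Terminal payoffs V(N, j) = max(K - S_T, 0):
  V(2,-2) = 4.578755; V(2,-1) = 2.462165; V(2,+0) = 0.000000; V(2,+1) = 0.000000; V(2,+2) = 0.000000
Backward induction: V(k, j) = exp(-r*dt) * [p_u * V(k+1, j+1) + p_m * V(k+1, j) + p_d * V(k+1, j-1)]
  V(1,-1) = exp(-r*dt) * [p_u*0.000000 + p_m*2.462165 + p_d*4.578755] = 2.462616
  V(1,+0) = exp(-r*dt) * [p_u*0.000000 + p_m*0.000000 + p_d*2.462165] = 0.451231
  V(1,+1) = exp(-r*dt) * [p_u*0.000000 + p_m*0.000000 + p_d*0.000000] = 0.000000
  V(0,+0) = exp(-r*dt) * [p_u*0.000000 + p_m*0.451231 + p_d*2.462616] = 0.748844

Answer: Price = V(0,0) = 0.7488


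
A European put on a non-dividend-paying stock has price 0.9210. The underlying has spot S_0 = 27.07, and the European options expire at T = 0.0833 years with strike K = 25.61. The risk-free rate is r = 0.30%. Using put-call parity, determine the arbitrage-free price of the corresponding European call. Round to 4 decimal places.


Put-call parity: C - P = S_0 * exp(-qT) - K * exp(-rT).
S_0 * exp(-qT) = 27.0700 * 1.00000000 = 27.07000000
K * exp(-rT) = 25.6100 * 0.99975013 = 25.60360086
C = P + S*exp(-qT) - K*exp(-rT)
C = 0.9210 + 27.07000000 - 25.60360086 = 2.3874

Answer: Call price = 2.3874


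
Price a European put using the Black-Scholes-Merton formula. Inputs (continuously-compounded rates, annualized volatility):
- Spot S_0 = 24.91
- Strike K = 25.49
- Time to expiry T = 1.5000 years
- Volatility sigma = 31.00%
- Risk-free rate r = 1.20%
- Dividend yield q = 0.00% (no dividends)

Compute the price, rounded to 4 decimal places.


d1 = (ln(S/K) + (r - q + 0.5*sigma^2) * T) / (sigma * sqrt(T)) = 0.17662167
d2 = d1 - sigma * sqrt(T) = -0.20304924
exp(-rT) = 0.98216103; exp(-qT) = 1.00000000
P = K * exp(-rT) * N(-d2) - S_0 * exp(-qT) * N(-d1)
N(-d1) = 0.42990279; N(-d2) = 0.58045173
P = 25.4900 * 0.98216103 * 0.58045173 - 24.9100 * 1.00000000 * 0.42990279 = 3.8229

Answer: Price = 3.8229


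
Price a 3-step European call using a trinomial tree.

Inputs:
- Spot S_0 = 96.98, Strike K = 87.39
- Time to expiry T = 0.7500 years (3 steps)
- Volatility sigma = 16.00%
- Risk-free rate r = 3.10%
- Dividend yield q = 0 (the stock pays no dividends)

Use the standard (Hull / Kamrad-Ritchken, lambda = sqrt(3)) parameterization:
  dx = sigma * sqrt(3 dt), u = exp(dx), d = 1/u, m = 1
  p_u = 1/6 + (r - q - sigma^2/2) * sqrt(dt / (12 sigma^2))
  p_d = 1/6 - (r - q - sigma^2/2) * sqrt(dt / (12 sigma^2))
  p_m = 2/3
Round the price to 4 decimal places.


dt = T/N = 0.250000; dx = sigma*sqrt(3*dt) = 0.138564
u = exp(dx) = 1.148623; d = 1/u = 0.870607
p_u = 0.183085, p_m = 0.666667, p_d = 0.150248
Discount per step: exp(-r*dt) = 0.992280
Stock lattice S(k, j) with j the centered position index:
  k=0: S(0,+0) = 96.9800
  k=1: S(1,-1) = 84.4315; S(1,+0) = 96.9800; S(1,+1) = 111.3935
  k=2: S(2,-2) = 73.5067; S(2,-1) = 84.4315; S(2,+0) = 96.9800; S(2,+1) = 111.3935; S(2,+2) = 127.9491
  k=3: S(3,-3) = 63.9955; S(3,-2) = 73.5067; S(3,-1) = 84.4315; S(3,+0) = 96.9800; S(3,+1) = 111.3935; S(3,+2) = 127.9491; S(3,+3) = 146.9654
Terminal payoffs V(N, j) = max(S_T - K, 0):
  V(3,-3) = 0.000000; V(3,-2) = 0.000000; V(3,-1) = 0.000000; V(3,+0) = 9.590000; V(3,+1) = 24.003484; V(3,+2) = 40.559148; V(3,+3) = 59.575368
Backward induction: V(k, j) = exp(-r*dt) * [p_u * V(k+1, j+1) + p_m * V(k+1, j) + p_d * V(k+1, j-1)]
  V(2,-2) = exp(-r*dt) * [p_u*0.000000 + p_m*0.000000 + p_d*0.000000] = 0.000000
  V(2,-1) = exp(-r*dt) * [p_u*9.590000 + p_m*0.000000 + p_d*0.000000] = 1.742231
  V(2,+0) = exp(-r*dt) * [p_u*24.003484 + p_m*9.590000 + p_d*0.000000] = 10.704729
  V(2,+1) = exp(-r*dt) * [p_u*40.559148 + p_m*24.003484 + p_d*9.590000] = 24.676988
  V(2,+2) = exp(-r*dt) * [p_u*59.575368 + p_m*40.559148 + p_d*24.003484] = 41.232481
  V(1,-1) = exp(-r*dt) * [p_u*10.704729 + p_m*1.742231 + p_d*0.000000] = 3.097266
  V(1,+0) = exp(-r*dt) * [p_u*24.676988 + p_m*10.704729 + p_d*1.742231] = 11.824247
  V(1,+1) = exp(-r*dt) * [p_u*41.232481 + p_m*24.676988 + p_d*10.704729] = 25.411043
  V(0,+0) = exp(-r*dt) * [p_u*25.411043 + p_m*11.824247 + p_d*3.097266] = 12.900208

Answer: Price = V(0,0) = 12.9002


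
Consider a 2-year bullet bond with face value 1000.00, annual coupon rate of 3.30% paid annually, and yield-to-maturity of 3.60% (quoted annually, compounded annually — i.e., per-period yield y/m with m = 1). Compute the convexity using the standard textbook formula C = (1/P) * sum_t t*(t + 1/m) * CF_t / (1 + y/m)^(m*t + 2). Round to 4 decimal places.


Answer: Convexity = 5.4709

Derivation:
Coupon per period c = face * coupon_rate / m = 33.000000
Periods per year m = 1; per-period yield y/m = 0.036000
Number of cashflows N = 2
Cashflows (t years, CF_t, discount factor 1/(1+y/m)^(m*t), PV):
  t = 1.0000: CF_t = 33.000000, DF = 0.965251, PV = 31.853282
  t = 2.0000: CF_t = 1033.000000, DF = 0.931709, PV = 962.455837
Price P = sum_t PV_t = 994.309119
Convexity numerator sum_t t*(t + 1/m) * CF_t / (1+y/m)^(m*t + 2):
  t = 1.0000: term = 59.356006
  t = 2.0000: term = 5380.375052
Convexity = (1/P) * sum = 5439.731058 / 994.309119 = 5.470865
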